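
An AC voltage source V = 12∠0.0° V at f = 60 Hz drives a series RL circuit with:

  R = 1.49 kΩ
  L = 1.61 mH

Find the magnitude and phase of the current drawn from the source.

Step 1 — Angular frequency: ω = 2π·f = 2π·60 = 377 rad/s.
Step 2 — Component impedances:
  R: Z = R = 1490 Ω
  L: Z = jωL = j·377·0.00161 = 0 + j0.607 Ω
Step 3 — Series combination: Z_total = R + L = 1490 + j0.607 Ω = 1490∠0.0° Ω.
Step 4 — Source phasor: V = 12∠0.0° V = 12 V.
Step 5 — Ohm's law: I = V / Z_total = (12) / (1490 + j0.607) = 0.008054 - j3.281e-06 A.
Step 6 — Convert to polar: |I| = 0.008054 A, ∠I = -0.0°.

I = 0.008054∠-0.0° A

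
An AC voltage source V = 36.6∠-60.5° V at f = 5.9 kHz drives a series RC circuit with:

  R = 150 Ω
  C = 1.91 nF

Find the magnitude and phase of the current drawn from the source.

Step 1 — Angular frequency: ω = 2π·f = 2π·5900 = 3.707e+04 rad/s.
Step 2 — Component impedances:
  R: Z = R = 150 Ω
  C: Z = 1/(jωC) = -j/(ω·C) = 0 - j1.412e+04 Ω
Step 3 — Series combination: Z_total = R + C = 150 - j1.412e+04 Ω = 1.412e+04∠-89.4° Ω.
Step 4 — Source phasor: V = 36.6∠-60.5° V = 18.02 - j31.86 V.
Step 5 — Ohm's law: I = V / Z_total = (18.02 - j31.86) / (150 - j1.412e+04) = 0.002269 + j0.001252 A.
Step 6 — Convert to polar: |I| = 0.002591 A, ∠I = 28.9°.

I = 0.002591∠28.9° A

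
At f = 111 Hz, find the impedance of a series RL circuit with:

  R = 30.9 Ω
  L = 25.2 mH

Step 1 — Angular frequency: ω = 2π·f = 2π·111 = 697.4 rad/s.
Step 2 — Component impedances:
  R: Z = R = 30.9 Ω
  L: Z = jωL = j·697.4·0.0252 = 0 + j17.58 Ω
Step 3 — Series combination: Z_total = R + L = 30.9 + j17.58 Ω = 35.55∠29.6° Ω.

Z = 30.9 + j17.58 Ω = 35.55∠29.6° Ω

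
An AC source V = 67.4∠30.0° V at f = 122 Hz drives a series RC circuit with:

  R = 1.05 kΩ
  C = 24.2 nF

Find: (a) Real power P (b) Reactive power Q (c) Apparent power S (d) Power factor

Step 1 — Angular frequency: ω = 2π·f = 2π·122 = 766.5 rad/s.
Step 2 — Component impedances:
  R: Z = R = 1050 Ω
  C: Z = 1/(jωC) = -j/(ω·C) = 0 - j5.391e+04 Ω
Step 3 — Series combination: Z_total = R + C = 1050 - j5.391e+04 Ω = 5.392e+04∠-88.9° Ω.
Step 4 — Source phasor: V = 67.4∠30.0° V = 58.37 + j33.7 V.
Step 5 — Current: I = V / Z = -0.0006038 + j0.001095 A = 0.00125∠118.9° A.
Step 6 — Complex power: S = V·I* = 0.001641 - j0.08424 VA.
Step 7 — Real power: P = Re(S) = 0.001641 W.
Step 8 — Reactive power: Q = Im(S) = -0.08424 VAR.
Step 9 — Apparent power: |S| = 0.08425 VA.
Step 10 — Power factor: PF = P/|S| = 0.01947 (leading).

(a) P = 0.001641 W  (b) Q = -0.08424 VAR  (c) S = 0.08425 VA  (d) PF = 0.01947 (leading)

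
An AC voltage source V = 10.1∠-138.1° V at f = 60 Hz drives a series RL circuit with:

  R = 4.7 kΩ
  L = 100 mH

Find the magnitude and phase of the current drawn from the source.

Step 1 — Angular frequency: ω = 2π·f = 2π·60 = 377 rad/s.
Step 2 — Component impedances:
  R: Z = R = 4700 Ω
  L: Z = jωL = j·377·0.1 = 0 + j37.7 Ω
Step 3 — Series combination: Z_total = R + L = 4700 + j37.7 Ω = 4700∠0.5° Ω.
Step 4 — Source phasor: V = 10.1∠-138.1° V = -7.518 - j6.745 V.
Step 5 — Ohm's law: I = V / Z_total = (-7.518 - j6.745) / (4700 + j37.7) = -0.001611 - j0.001422 A.
Step 6 — Convert to polar: |I| = 0.002149 A, ∠I = -138.6°.

I = 0.002149∠-138.6° A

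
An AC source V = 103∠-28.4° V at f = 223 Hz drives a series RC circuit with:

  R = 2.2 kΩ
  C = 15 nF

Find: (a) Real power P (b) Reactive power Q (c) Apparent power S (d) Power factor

Step 1 — Angular frequency: ω = 2π·f = 2π·223 = 1401 rad/s.
Step 2 — Component impedances:
  R: Z = R = 2200 Ω
  C: Z = 1/(jωC) = -j/(ω·C) = 0 - j4.758e+04 Ω
Step 3 — Series combination: Z_total = R + C = 2200 - j4.758e+04 Ω = 4.763e+04∠-87.4° Ω.
Step 4 — Source phasor: V = 103∠-28.4° V = 90.6 - j48.99 V.
Step 5 — Current: I = V / Z = 0.001115 + j0.001853 A = 0.002162∠59.0° A.
Step 6 — Complex power: S = V·I* = 0.01029 - j0.2225 VA.
Step 7 — Real power: P = Re(S) = 0.01029 W.
Step 8 — Reactive power: Q = Im(S) = -0.2225 VAR.
Step 9 — Apparent power: |S| = 0.2227 VA.
Step 10 — Power factor: PF = P/|S| = 0.04619 (leading).

(a) P = 0.01029 W  (b) Q = -0.2225 VAR  (c) S = 0.2227 VA  (d) PF = 0.04619 (leading)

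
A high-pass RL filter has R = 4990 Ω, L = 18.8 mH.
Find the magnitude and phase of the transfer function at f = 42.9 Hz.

Step 1 — Angular frequency: ω = 2π·42.9 = 269.5 rad/s.
Step 2 — Transfer function: H(jω) = jωL/(R + jωL).
Step 3 — Numerator jωL = j·5.068; denominator R + jωL = 4990 + j5.068.
Step 4 — H = 1.031e-06 + j0.001016.
Step 5 — Magnitude: |H| = 0.001016 (-59.9 dB); phase: φ = 89.9°.

|H| = 0.001016 (-59.9 dB), φ = 89.9°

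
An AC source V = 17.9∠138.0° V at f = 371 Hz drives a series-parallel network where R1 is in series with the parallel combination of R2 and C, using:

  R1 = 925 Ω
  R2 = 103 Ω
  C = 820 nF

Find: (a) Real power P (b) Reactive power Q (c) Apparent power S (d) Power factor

Step 1 — Angular frequency: ω = 2π·f = 2π·371 = 2331 rad/s.
Step 2 — Component impedances:
  R1: Z = R = 925 Ω
  R2: Z = R = 103 Ω
  C: Z = 1/(jωC) = -j/(ω·C) = 0 - j523.2 Ω
Step 3 — Parallel branch: R2 || C = 1/(1/R2 + 1/C) = 99.16 - j19.52 Ω.
Step 4 — Series with R1: Z_total = R1 + (R2 || C) = 1024 - j19.52 Ω = 1024∠-1.1° Ω.
Step 5 — Source phasor: V = 17.9∠138.0° V = -13.3 + j11.98 V.
Step 6 — Current: I = V / Z = -0.01321 + j0.01144 A = 0.01747∠139.1° A.
Step 7 — Complex power: S = V·I* = 0.3127 - j0.005961 VA.
Step 8 — Real power: P = Re(S) = 0.3127 W.
Step 9 — Reactive power: Q = Im(S) = -0.005961 VAR.
Step 10 — Apparent power: |S| = 0.3128 VA.
Step 11 — Power factor: PF = P/|S| = 0.9998 (leading).

(a) P = 0.3127 W  (b) Q = -0.005961 VAR  (c) S = 0.3128 VA  (d) PF = 0.9998 (leading)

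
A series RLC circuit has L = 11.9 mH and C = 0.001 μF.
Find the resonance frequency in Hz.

Step 1 — Resonance condition Im(Z)=0 gives ω₀ = 1/√(LC).
Step 2 — ω₀ = 1/√(0.0119·1e-09) = 2.899e+05 rad/s.
Step 3 — f₀ = ω₀/(2π) = 4.614e+04 Hz.

f₀ = 4.614e+04 Hz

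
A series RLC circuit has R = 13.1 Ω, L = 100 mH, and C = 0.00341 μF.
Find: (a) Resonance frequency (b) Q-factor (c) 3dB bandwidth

Step 1 — Resonance: ω₀ = 1/√(LC) = 1/√(0.1·3.41e-09) = 5.415e+04 rad/s.
Step 2 — f₀ = ω₀/(2π) = 8619 Hz.
Step 3 — Series Q: Q = ω₀L/R = 5.415e+04·0.1/13.1 = 413.4.
Step 4 — Bandwidth: Δω = ω₀/Q = 131 rad/s; BW = Δω/(2π) = 20.85 Hz.

(a) f₀ = 8619 Hz  (b) Q = 413.4  (c) BW = 20.85 Hz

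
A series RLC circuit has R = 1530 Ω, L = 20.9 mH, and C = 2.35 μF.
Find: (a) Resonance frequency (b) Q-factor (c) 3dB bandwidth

Step 1 — Resonance: ω₀ = 1/√(LC) = 1/√(0.0209·2.35e-06) = 4512 rad/s.
Step 2 — f₀ = ω₀/(2π) = 718.1 Hz.
Step 3 — Series Q: Q = ω₀L/R = 4512·0.0209/1530 = 0.06164.
Step 4 — Bandwidth: Δω = ω₀/Q = 7.321e+04 rad/s; BW = Δω/(2π) = 1.165e+04 Hz.

(a) f₀ = 718.1 Hz  (b) Q = 0.06164  (c) BW = 1.165e+04 Hz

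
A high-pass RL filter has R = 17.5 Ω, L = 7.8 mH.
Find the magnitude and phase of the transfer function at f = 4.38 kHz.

Step 1 — Angular frequency: ω = 2π·4380 = 2.752e+04 rad/s.
Step 2 — Transfer function: H(jω) = jωL/(R + jωL).
Step 3 — Numerator jωL = j·214.7; denominator R + jωL = 17.5 + j214.7.
Step 4 — H = 0.9934 + j0.08099.
Step 5 — Magnitude: |H| = 0.9967 (-0.0 dB); phase: φ = 4.7°.

|H| = 0.9967 (-0.0 dB), φ = 4.7°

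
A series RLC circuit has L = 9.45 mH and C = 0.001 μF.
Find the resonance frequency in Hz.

Step 1 — Resonance condition Im(Z)=0 gives ω₀ = 1/√(LC).
Step 2 — ω₀ = 1/√(0.00945·1e-09) = 3.253e+05 rad/s.
Step 3 — f₀ = ω₀/(2π) = 5.177e+04 Hz.

f₀ = 5.177e+04 Hz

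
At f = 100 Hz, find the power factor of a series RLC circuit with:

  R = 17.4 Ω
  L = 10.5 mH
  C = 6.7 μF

Step 1 — Angular frequency: ω = 2π·f = 2π·100 = 628.3 rad/s.
Step 2 — Component impedances:
  R: Z = R = 17.4 Ω
  L: Z = jωL = j·628.3·0.0105 = 0 + j6.597 Ω
  C: Z = 1/(jωC) = -j/(ω·C) = 0 - j237.5 Ω
Step 3 — Series combination: Z_total = R + L + C = 17.4 - j230.9 Ω = 231.6∠-85.7° Ω.
Step 4 — Power factor: PF = cos(φ) = Re(Z)/|Z| = 17.4/231.6 = 0.07513.
Step 5 — Type: Im(Z) = -230.9 ⇒ leading (phase φ = -85.7°).

PF = 0.07513 (leading, φ = -85.7°)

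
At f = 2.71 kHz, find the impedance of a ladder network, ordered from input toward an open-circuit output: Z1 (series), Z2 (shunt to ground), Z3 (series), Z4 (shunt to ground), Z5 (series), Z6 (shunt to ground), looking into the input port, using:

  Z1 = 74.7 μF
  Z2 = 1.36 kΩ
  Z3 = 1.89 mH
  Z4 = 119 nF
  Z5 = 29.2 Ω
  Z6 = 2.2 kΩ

Step 1 — Angular frequency: ω = 2π·f = 2π·2710 = 1.703e+04 rad/s.
Step 2 — Component impedances:
  Z1: Z = 1/(jωC) = -j/(ω·C) = 0 - j0.7862 Ω
  Z2: Z = R = 1360 Ω
  Z3: Z = jωL = j·1.703e+04·0.00189 = 0 + j32.18 Ω
  Z4: Z = 1/(jωC) = -j/(ω·C) = 0 - j493.5 Ω
  Z5: Z = R = 29.2 Ω
  Z6: Z = R = 2200 Ω
Step 3 — Ladder network (open output): work backward from the far end, alternating series and parallel combinations. Z_in = 200.6 - j347.8 Ω = 401.5∠-60.0° Ω.

Z = 200.6 - j347.8 Ω = 401.5∠-60.0° Ω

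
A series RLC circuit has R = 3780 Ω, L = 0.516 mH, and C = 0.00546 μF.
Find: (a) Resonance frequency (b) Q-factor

Step 1 — Resonance condition Im(Z)=0 gives ω₀ = 1/√(LC).
Step 2 — ω₀ = 1/√(0.000516·5.46e-09) = 5.958e+05 rad/s.
Step 3 — f₀ = ω₀/(2π) = 9.482e+04 Hz.
Step 4 — Series Q: Q = ω₀L/R = 5.958e+05·0.000516/3780 = 0.08133.

(a) f₀ = 9.482e+04 Hz  (b) Q = 0.08133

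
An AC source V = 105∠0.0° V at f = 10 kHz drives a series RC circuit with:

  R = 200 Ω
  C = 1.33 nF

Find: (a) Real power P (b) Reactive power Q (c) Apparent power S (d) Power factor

Step 1 — Angular frequency: ω = 2π·f = 2π·1e+04 = 6.283e+04 rad/s.
Step 2 — Component impedances:
  R: Z = R = 200 Ω
  C: Z = 1/(jωC) = -j/(ω·C) = 0 - j1.197e+04 Ω
Step 3 — Series combination: Z_total = R + C = 200 - j1.197e+04 Ω = 1.197e+04∠-89.0° Ω.
Step 4 — Source phasor: V = 105∠0.0° V = 105 V.
Step 5 — Current: I = V / Z = 0.0001466 + j0.008772 A = 0.008773∠89.0° A.
Step 6 — Complex power: S = V·I* = 0.01539 - j0.9211 VA.
Step 7 — Real power: P = Re(S) = 0.01539 W.
Step 8 — Reactive power: Q = Im(S) = -0.9211 VAR.
Step 9 — Apparent power: |S| = 0.9212 VA.
Step 10 — Power factor: PF = P/|S| = 0.01671 (leading).

(a) P = 0.01539 W  (b) Q = -0.9211 VAR  (c) S = 0.9212 VA  (d) PF = 0.01671 (leading)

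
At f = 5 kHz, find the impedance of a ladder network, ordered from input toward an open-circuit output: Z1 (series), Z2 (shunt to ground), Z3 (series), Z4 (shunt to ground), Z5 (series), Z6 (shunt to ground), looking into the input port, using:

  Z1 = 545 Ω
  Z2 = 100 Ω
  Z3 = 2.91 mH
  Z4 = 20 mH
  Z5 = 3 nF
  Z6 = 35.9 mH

Step 1 — Angular frequency: ω = 2π·f = 2π·5000 = 3.142e+04 rad/s.
Step 2 — Component impedances:
  Z1: Z = R = 545 Ω
  Z2: Z = R = 100 Ω
  Z3: Z = jωL = j·3.142e+04·0.00291 = 0 + j91.42 Ω
  Z4: Z = jωL = j·3.142e+04·0.02 = 0 + j628.3 Ω
  Z5: Z = 1/(jωC) = -j/(ω·C) = 0 - j1.061e+04 Ω
  Z6: Z = jωL = j·3.142e+04·0.0359 = 0 + j1128 Ω
Step 3 — Ladder network (open output): work backward from the far end, alternating series and parallel combinations. Z_in = 643.3 + j12.86 Ω = 643.4∠1.1° Ω.

Z = 643.3 + j12.86 Ω = 643.4∠1.1° Ω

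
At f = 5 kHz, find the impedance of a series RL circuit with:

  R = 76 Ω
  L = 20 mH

Step 1 — Angular frequency: ω = 2π·f = 2π·5000 = 3.142e+04 rad/s.
Step 2 — Component impedances:
  R: Z = R = 76 Ω
  L: Z = jωL = j·3.142e+04·0.02 = 0 + j628.3 Ω
Step 3 — Series combination: Z_total = R + L = 76 + j628.3 Ω = 632.9∠83.1° Ω.

Z = 76 + j628.3 Ω = 632.9∠83.1° Ω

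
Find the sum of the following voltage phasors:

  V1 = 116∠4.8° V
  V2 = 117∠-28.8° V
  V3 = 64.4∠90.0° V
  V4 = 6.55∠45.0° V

Step 1 — Convert each phasor to rectangular form:
  V1 = 116·(cos(4.8°) + j·sin(4.8°)) = 115.6 + j9.707 V
  V2 = 117·(cos(-28.8°) + j·sin(-28.8°)) = 102.5 - j56.37 V
  V3 = 64.4·(cos(90.0°) + j·sin(90.0°)) = 0 + j64.4 V
  V4 = 6.55·(cos(45.0°) + j·sin(45.0°)) = 4.632 + j4.632 V
Step 2 — Sum components: V_total = 222.8 + j22.37 V.
Step 3 — Convert to polar: |V_total| = 223.9 V, ∠V_total = 5.7°.

V_total = 223.9∠5.7° V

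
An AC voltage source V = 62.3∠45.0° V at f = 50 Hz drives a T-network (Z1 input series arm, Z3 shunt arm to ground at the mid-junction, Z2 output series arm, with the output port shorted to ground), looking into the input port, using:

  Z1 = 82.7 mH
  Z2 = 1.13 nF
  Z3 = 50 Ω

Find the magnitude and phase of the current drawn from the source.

Step 1 — Angular frequency: ω = 2π·f = 2π·50 = 314.2 rad/s.
Step 2 — Component impedances:
  Z1: Z = jωL = j·314.2·0.0827 = 0 + j25.98 Ω
  Z2: Z = 1/(jωC) = -j/(ω·C) = 0 - j2.817e+06 Ω
  Z3: Z = R = 50 Ω
Step 3 — With the output port shorted to ground, the output series arm Z2 runs from the junction to ground; the shunt arm Z3 also runs from the junction to ground. They appear in parallel: Z3 || Z2 = 50 - j0.0008875 Ω.
Step 4 — Series with input arm Z1: Z_in = Z1 + (Z3 || Z2) = 50 + j25.98 Ω = 56.35∠27.5° Ω.
Step 5 — Source phasor: V = 62.3∠45.0° V = 44.05 + j44.05 V.
Step 6 — Ohm's law: I = V / Z_total = (44.05 + j44.05) / (50 + j25.98) = 1.054 + j0.3333 A.
Step 7 — Convert to polar: |I| = 1.106 A, ∠I = 17.5°.

I = 1.106∠17.5° A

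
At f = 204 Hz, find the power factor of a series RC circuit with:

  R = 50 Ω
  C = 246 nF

Step 1 — Angular frequency: ω = 2π·f = 2π·204 = 1282 rad/s.
Step 2 — Component impedances:
  R: Z = R = 50 Ω
  C: Z = 1/(jωC) = -j/(ω·C) = 0 - j3171 Ω
Step 3 — Series combination: Z_total = R + C = 50 - j3171 Ω = 3172∠-89.1° Ω.
Step 4 — Power factor: PF = cos(φ) = Re(Z)/|Z| = 50/3172 = 0.01576.
Step 5 — Type: Im(Z) = -3171 ⇒ leading (phase φ = -89.1°).

PF = 0.01576 (leading, φ = -89.1°)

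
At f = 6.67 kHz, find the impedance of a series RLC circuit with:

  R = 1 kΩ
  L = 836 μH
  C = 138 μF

Step 1 — Angular frequency: ω = 2π·f = 2π·6670 = 4.191e+04 rad/s.
Step 2 — Component impedances:
  R: Z = R = 1000 Ω
  L: Z = jωL = j·4.191e+04·0.000836 = 0 + j35.04 Ω
  C: Z = 1/(jωC) = -j/(ω·C) = 0 - j0.1729 Ω
Step 3 — Series combination: Z_total = R + L + C = 1000 + j34.86 Ω = 1001∠2.0° Ω.

Z = 1000 + j34.86 Ω = 1001∠2.0° Ω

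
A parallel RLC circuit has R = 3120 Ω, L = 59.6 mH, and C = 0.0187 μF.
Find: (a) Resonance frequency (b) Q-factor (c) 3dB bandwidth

Step 1 — Resonance: ω₀ = 1/√(LC) = 1/√(0.0596·1.87e-08) = 2.995e+04 rad/s.
Step 2 — f₀ = ω₀/(2π) = 4767 Hz.
Step 3 — Parallel Q: Q = R/(ω₀L) = 3120/(2.995e+04·0.0596) = 1.748.
Step 4 — Bandwidth: Δω = ω₀/Q = 1.714e+04 rad/s; BW = Δω/(2π) = 2728 Hz.

(a) f₀ = 4767 Hz  (b) Q = 1.748  (c) BW = 2728 Hz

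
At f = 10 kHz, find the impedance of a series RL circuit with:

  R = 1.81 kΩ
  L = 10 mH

Step 1 — Angular frequency: ω = 2π·f = 2π·1e+04 = 6.283e+04 rad/s.
Step 2 — Component impedances:
  R: Z = R = 1810 Ω
  L: Z = jωL = j·6.283e+04·0.01 = 0 + j628.3 Ω
Step 3 — Series combination: Z_total = R + L = 1810 + j628.3 Ω = 1916∠19.1° Ω.

Z = 1810 + j628.3 Ω = 1916∠19.1° Ω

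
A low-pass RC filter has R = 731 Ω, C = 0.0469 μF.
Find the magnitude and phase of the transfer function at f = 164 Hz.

Step 1 — Angular frequency: ω = 2π·164 = 1030 rad/s.
Step 2 — Transfer function: H(jω) = 1/(1 + jωRC).
Step 3 — Denominator: 1 + jωRC = 1 + j·1030·731·4.69e-08 = 1 + j0.03533.
Step 4 — H = 0.9988 - j0.03528.
Step 5 — Magnitude: |H| = 0.9994 (-0.0 dB); phase: φ = -2.0°.

|H| = 0.9994 (-0.0 dB), φ = -2.0°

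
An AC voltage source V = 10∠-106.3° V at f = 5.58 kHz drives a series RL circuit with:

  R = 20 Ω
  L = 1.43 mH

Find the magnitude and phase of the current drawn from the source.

Step 1 — Angular frequency: ω = 2π·f = 2π·5580 = 3.506e+04 rad/s.
Step 2 — Component impedances:
  R: Z = R = 20 Ω
  L: Z = jωL = j·3.506e+04·0.00143 = 0 + j50.14 Ω
Step 3 — Series combination: Z_total = R + L = 20 + j50.14 Ω = 53.98∠68.3° Ω.
Step 4 — Source phasor: V = 10∠-106.3° V = -2.807 - j9.598 V.
Step 5 — Ohm's law: I = V / Z_total = (-2.807 - j9.598) / (20 + j50.14) = -0.1844 - j0.01759 A.
Step 6 — Convert to polar: |I| = 0.1853 A, ∠I = -174.6°.

I = 0.1853∠-174.6° A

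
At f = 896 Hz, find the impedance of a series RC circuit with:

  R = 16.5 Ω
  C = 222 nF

Step 1 — Angular frequency: ω = 2π·f = 2π·896 = 5630 rad/s.
Step 2 — Component impedances:
  R: Z = R = 16.5 Ω
  C: Z = 1/(jωC) = -j/(ω·C) = 0 - j800.1 Ω
Step 3 — Series combination: Z_total = R + C = 16.5 - j800.1 Ω = 800.3∠-88.8° Ω.

Z = 16.5 - j800.1 Ω = 800.3∠-88.8° Ω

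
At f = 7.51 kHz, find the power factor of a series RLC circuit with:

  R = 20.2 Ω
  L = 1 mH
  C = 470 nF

Step 1 — Angular frequency: ω = 2π·f = 2π·7510 = 4.719e+04 rad/s.
Step 2 — Component impedances:
  R: Z = R = 20.2 Ω
  L: Z = jωL = j·4.719e+04·0.001 = 0 + j47.19 Ω
  C: Z = 1/(jωC) = -j/(ω·C) = 0 - j45.09 Ω
Step 3 — Series combination: Z_total = R + L + C = 20.2 + j2.097 Ω = 20.31∠5.9° Ω.
Step 4 — Power factor: PF = cos(φ) = Re(Z)/|Z| = 20.2/20.3085 = 0.9947.
Step 5 — Type: Im(Z) = 2.097 ⇒ lagging (phase φ = 5.9°).

PF = 0.9947 (lagging, φ = 5.9°)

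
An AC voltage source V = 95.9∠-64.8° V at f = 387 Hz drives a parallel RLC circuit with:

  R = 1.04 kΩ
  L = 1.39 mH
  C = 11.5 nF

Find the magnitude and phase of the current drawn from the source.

Step 1 — Angular frequency: ω = 2π·f = 2π·387 = 2432 rad/s.
Step 2 — Component impedances:
  R: Z = R = 1040 Ω
  L: Z = jωL = j·2432·0.00139 = 0 + j3.38 Ω
  C: Z = 1/(jωC) = -j/(ω·C) = 0 - j3.576e+04 Ω
Step 3 — Parallel combination: 1/Z_total = 1/R + 1/L + 1/C; Z_total = 0.01099 + j3.38 Ω = 3.38∠89.8° Ω.
Step 4 — Source phasor: V = 95.9∠-64.8° V = 40.83 - j86.77 V.
Step 5 — Ohm's law: I = V / Z_total = (40.83 - j86.77) / (0.01099 + j3.38) = -25.63 - j12.16 A.
Step 6 — Convert to polar: |I| = 28.37 A, ∠I = -154.6°.

I = 28.37∠-154.6° A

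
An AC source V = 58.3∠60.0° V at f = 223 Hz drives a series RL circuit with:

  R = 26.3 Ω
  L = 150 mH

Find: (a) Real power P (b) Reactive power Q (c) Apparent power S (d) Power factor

Step 1 — Angular frequency: ω = 2π·f = 2π·223 = 1401 rad/s.
Step 2 — Component impedances:
  R: Z = R = 26.3 Ω
  L: Z = jωL = j·1401·0.15 = 0 + j210.2 Ω
Step 3 — Series combination: Z_total = R + L = 26.3 + j210.2 Ω = 211.8∠82.9° Ω.
Step 4 — Source phasor: V = 58.3∠60.0° V = 29.15 + j50.49 V.
Step 5 — Current: I = V / Z = 0.2536 - j0.107 A = 0.2752∠-22.9° A.
Step 6 — Complex power: S = V·I* = 1.992 + j15.92 VA.
Step 7 — Real power: P = Re(S) = 1.992 W.
Step 8 — Reactive power: Q = Im(S) = 15.92 VAR.
Step 9 — Apparent power: |S| = 16.05 VA.
Step 10 — Power factor: PF = P/|S| = 0.1242 (lagging).

(a) P = 1.992 W  (b) Q = 15.92 VAR  (c) S = 16.05 VA  (d) PF = 0.1242 (lagging)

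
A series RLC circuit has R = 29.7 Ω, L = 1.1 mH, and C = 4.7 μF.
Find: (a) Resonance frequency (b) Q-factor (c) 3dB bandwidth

Step 1 — Resonance: ω₀ = 1/√(LC) = 1/√(0.0011·4.7e-06) = 1.391e+04 rad/s.
Step 2 — f₀ = ω₀/(2π) = 2213 Hz.
Step 3 — Series Q: Q = ω₀L/R = 1.391e+04·0.0011/29.7 = 0.5151.
Step 4 — Bandwidth: Δω = ω₀/Q = 2.7e+04 rad/s; BW = Δω/(2π) = 4297 Hz.

(a) f₀ = 2213 Hz  (b) Q = 0.5151  (c) BW = 4297 Hz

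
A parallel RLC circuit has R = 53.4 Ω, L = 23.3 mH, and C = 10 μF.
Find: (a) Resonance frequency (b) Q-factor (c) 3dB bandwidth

Step 1 — Resonance: ω₀ = 1/√(LC) = 1/√(0.0233·1e-05) = 2072 rad/s.
Step 2 — f₀ = ω₀/(2π) = 329.7 Hz.
Step 3 — Parallel Q: Q = R/(ω₀L) = 53.4/(2072·0.0233) = 1.106.
Step 4 — Bandwidth: Δω = ω₀/Q = 1873 rad/s; BW = Δω/(2π) = 298 Hz.

(a) f₀ = 329.7 Hz  (b) Q = 1.106  (c) BW = 298 Hz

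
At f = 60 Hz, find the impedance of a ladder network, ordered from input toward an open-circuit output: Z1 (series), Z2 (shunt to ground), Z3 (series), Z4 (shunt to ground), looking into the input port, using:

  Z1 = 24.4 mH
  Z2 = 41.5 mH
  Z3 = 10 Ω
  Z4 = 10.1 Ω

Step 1 — Angular frequency: ω = 2π·f = 2π·60 = 377 rad/s.
Step 2 — Component impedances:
  Z1: Z = jωL = j·377·0.0244 = 0 + j9.199 Ω
  Z2: Z = jωL = j·377·0.0415 = 0 + j15.65 Ω
  Z3: Z = R = 10 Ω
  Z4: Z = R = 10.1 Ω
Step 3 — Ladder network (open output): work backward from the far end, alternating series and parallel combinations. Z_in = 7.583 + j18.94 Ω = 20.4∠68.2° Ω.

Z = 7.583 + j18.94 Ω = 20.4∠68.2° Ω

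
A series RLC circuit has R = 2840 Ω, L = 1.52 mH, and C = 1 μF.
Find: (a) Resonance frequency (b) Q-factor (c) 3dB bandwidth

Step 1 — Resonance: ω₀ = 1/√(LC) = 1/√(0.00152·1e-06) = 2.565e+04 rad/s.
Step 2 — f₀ = ω₀/(2π) = 4082 Hz.
Step 3 — Series Q: Q = ω₀L/R = 2.565e+04·0.00152/2840 = 0.01373.
Step 4 — Bandwidth: Δω = ω₀/Q = 1.868e+06 rad/s; BW = Δω/(2π) = 2.974e+05 Hz.

(a) f₀ = 4082 Hz  (b) Q = 0.01373  (c) BW = 2.974e+05 Hz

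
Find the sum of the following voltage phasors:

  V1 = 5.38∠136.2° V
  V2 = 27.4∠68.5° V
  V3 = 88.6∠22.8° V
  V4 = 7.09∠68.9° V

Step 1 — Convert each phasor to rectangular form:
  V1 = 5.38·(cos(136.2°) + j·sin(136.2°)) = -3.883 + j3.724 V
  V2 = 27.4·(cos(68.5°) + j·sin(68.5°)) = 10.04 + j25.49 V
  V3 = 88.6·(cos(22.8°) + j·sin(22.8°)) = 81.68 + j34.33 V
  V4 = 7.09·(cos(68.9°) + j·sin(68.9°)) = 2.552 + j6.615 V
Step 2 — Sum components: V_total = 90.39 + j70.17 V.
Step 3 — Convert to polar: |V_total| = 114.4 V, ∠V_total = 37.8°.

V_total = 114.4∠37.8° V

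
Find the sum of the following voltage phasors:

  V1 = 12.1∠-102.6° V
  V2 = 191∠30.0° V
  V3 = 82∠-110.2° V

Step 1 — Convert each phasor to rectangular form:
  V1 = 12.1·(cos(-102.6°) + j·sin(-102.6°)) = -2.64 - j11.81 V
  V2 = 191·(cos(30.0°) + j·sin(30.0°)) = 165.4 + j95.5 V
  V3 = 82·(cos(-110.2°) + j·sin(-110.2°)) = -28.31 - j76.96 V
Step 2 — Sum components: V_total = 134.5 + j6.735 V.
Step 3 — Convert to polar: |V_total| = 134.6 V, ∠V_total = 2.9°.

V_total = 134.6∠2.9° V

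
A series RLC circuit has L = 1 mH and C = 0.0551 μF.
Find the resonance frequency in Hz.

Step 1 — Resonance condition Im(Z)=0 gives ω₀ = 1/√(LC).
Step 2 — ω₀ = 1/√(0.001·5.51e-08) = 1.347e+05 rad/s.
Step 3 — f₀ = ω₀/(2π) = 2.144e+04 Hz.

f₀ = 2.144e+04 Hz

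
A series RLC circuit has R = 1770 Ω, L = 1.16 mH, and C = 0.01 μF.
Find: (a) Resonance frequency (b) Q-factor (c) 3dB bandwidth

Step 1 — Resonance: ω₀ = 1/√(LC) = 1/√(0.00116·1e-08) = 2.936e+05 rad/s.
Step 2 — f₀ = ω₀/(2π) = 4.673e+04 Hz.
Step 3 — Series Q: Q = ω₀L/R = 2.936e+05·0.00116/1770 = 0.1924.
Step 4 — Bandwidth: Δω = ω₀/Q = 1.526e+06 rad/s; BW = Δω/(2π) = 2.428e+05 Hz.

(a) f₀ = 4.673e+04 Hz  (b) Q = 0.1924  (c) BW = 2.428e+05 Hz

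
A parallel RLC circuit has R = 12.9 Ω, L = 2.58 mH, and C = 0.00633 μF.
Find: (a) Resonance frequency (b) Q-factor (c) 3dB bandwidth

Step 1 — Resonance: ω₀ = 1/√(LC) = 1/√(0.00258·6.33e-09) = 2.475e+05 rad/s.
Step 2 — f₀ = ω₀/(2π) = 3.938e+04 Hz.
Step 3 — Parallel Q: Q = R/(ω₀L) = 12.9/(2.475e+05·0.00258) = 0.02021.
Step 4 — Bandwidth: Δω = ω₀/Q = 1.225e+07 rad/s; BW = Δω/(2π) = 1.949e+06 Hz.

(a) f₀ = 3.938e+04 Hz  (b) Q = 0.02021  (c) BW = 1.949e+06 Hz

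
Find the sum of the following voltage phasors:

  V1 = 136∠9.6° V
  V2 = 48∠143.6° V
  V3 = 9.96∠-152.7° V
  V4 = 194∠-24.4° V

Step 1 — Convert each phasor to rectangular form:
  V1 = 136·(cos(9.6°) + j·sin(9.6°)) = 134.1 + j22.68 V
  V2 = 48·(cos(143.6°) + j·sin(143.6°)) = -38.63 + j28.48 V
  V3 = 9.96·(cos(-152.7°) + j·sin(-152.7°)) = -8.851 - j4.568 V
  V4 = 194·(cos(-24.4°) + j·sin(-24.4°)) = 176.7 - j80.14 V
Step 2 — Sum components: V_total = 263.3 - j33.55 V.
Step 3 — Convert to polar: |V_total| = 265.4 V, ∠V_total = -7.3°.

V_total = 265.4∠-7.3° V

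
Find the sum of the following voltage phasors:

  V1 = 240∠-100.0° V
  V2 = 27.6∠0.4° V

Step 1 — Convert each phasor to rectangular form:
  V1 = 240·(cos(-100.0°) + j·sin(-100.0°)) = -41.68 - j236.4 V
  V2 = 27.6·(cos(0.4°) + j·sin(0.4°)) = 27.6 + j0.1927 V
Step 2 — Sum components: V_total = -14.08 - j236.2 V.
Step 3 — Convert to polar: |V_total| = 236.6 V, ∠V_total = -93.4°.

V_total = 236.6∠-93.4° V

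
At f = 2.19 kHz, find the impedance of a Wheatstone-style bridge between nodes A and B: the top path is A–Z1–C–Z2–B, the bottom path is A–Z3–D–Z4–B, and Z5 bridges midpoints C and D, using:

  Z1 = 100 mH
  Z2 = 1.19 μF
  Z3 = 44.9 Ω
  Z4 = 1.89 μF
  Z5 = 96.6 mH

Step 1 — Angular frequency: ω = 2π·f = 2π·2190 = 1.376e+04 rad/s.
Step 2 — Component impedances:
  Z1: Z = jωL = j·1.376e+04·0.1 = 0 + j1376 Ω
  Z2: Z = 1/(jωC) = -j/(ω·C) = 0 - j61.07 Ω
  Z3: Z = R = 44.9 Ω
  Z4: Z = 1/(jωC) = -j/(ω·C) = 0 - j38.45 Ω
  Z5: Z = jωL = j·1.376e+04·0.0966 = 0 + j1329 Ω
Step 3 — Bridge requires nodal analysis (the Z5 bridge couples midpoints C and D, so the two paths cannot be reduced to a simple series/parallel combination). Setting node B to ground and injecting 1 A at node A, the 3-node admittance system at A, C, D solves to V_A = Z_AB = 47.83 - j39.32 Ω = 61.92∠-39.4° Ω.

Z = 47.83 - j39.32 Ω = 61.92∠-39.4° Ω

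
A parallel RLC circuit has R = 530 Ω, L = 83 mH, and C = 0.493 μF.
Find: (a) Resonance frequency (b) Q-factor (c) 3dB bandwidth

Step 1 — Resonance: ω₀ = 1/√(LC) = 1/√(0.083·4.93e-07) = 4944 rad/s.
Step 2 — f₀ = ω₀/(2π) = 786.8 Hz.
Step 3 — Parallel Q: Q = R/(ω₀L) = 530/(4944·0.083) = 1.292.
Step 4 — Bandwidth: Δω = ω₀/Q = 3827 rad/s; BW = Δω/(2π) = 609.1 Hz.

(a) f₀ = 786.8 Hz  (b) Q = 1.292  (c) BW = 609.1 Hz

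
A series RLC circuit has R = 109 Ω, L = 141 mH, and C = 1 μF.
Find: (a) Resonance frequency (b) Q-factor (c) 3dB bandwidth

Step 1 — Resonance: ω₀ = 1/√(LC) = 1/√(0.141·1e-06) = 2663 rad/s.
Step 2 — f₀ = ω₀/(2π) = 423.8 Hz.
Step 3 — Series Q: Q = ω₀L/R = 2663·0.141/109 = 3.445.
Step 4 — Bandwidth: Δω = ω₀/Q = 773 rad/s; BW = Δω/(2π) = 123 Hz.

(a) f₀ = 423.8 Hz  (b) Q = 3.445  (c) BW = 123 Hz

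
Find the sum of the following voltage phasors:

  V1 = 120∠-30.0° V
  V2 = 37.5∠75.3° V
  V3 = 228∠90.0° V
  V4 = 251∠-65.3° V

Step 1 — Convert each phasor to rectangular form:
  V1 = 120·(cos(-30.0°) + j·sin(-30.0°)) = 103.9 - j60 V
  V2 = 37.5·(cos(75.3°) + j·sin(75.3°)) = 9.516 + j36.27 V
  V3 = 228·(cos(90.0°) + j·sin(90.0°)) = 0 + j228 V
  V4 = 251·(cos(-65.3°) + j·sin(-65.3°)) = 104.9 - j228 V
Step 2 — Sum components: V_total = 218.3 - j23.76 V.
Step 3 — Convert to polar: |V_total| = 219.6 V, ∠V_total = -6.2°.

V_total = 219.6∠-6.2° V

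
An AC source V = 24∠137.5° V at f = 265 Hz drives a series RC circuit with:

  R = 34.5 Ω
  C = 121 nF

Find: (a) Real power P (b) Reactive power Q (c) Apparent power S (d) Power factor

Step 1 — Angular frequency: ω = 2π·f = 2π·265 = 1665 rad/s.
Step 2 — Component impedances:
  R: Z = R = 34.5 Ω
  C: Z = 1/(jωC) = -j/(ω·C) = 0 - j4964 Ω
Step 3 — Series combination: Z_total = R + C = 34.5 - j4964 Ω = 4964∠-89.6° Ω.
Step 4 — Source phasor: V = 24∠137.5° V = -17.69 + j16.21 V.
Step 5 — Current: I = V / Z = -0.003291 - j0.003542 A = 0.004835∠-132.9° A.
Step 6 — Complex power: S = V·I* = 0.0008066 - j0.116 VA.
Step 7 — Real power: P = Re(S) = 0.0008066 W.
Step 8 — Reactive power: Q = Im(S) = -0.116 VAR.
Step 9 — Apparent power: |S| = 0.116 VA.
Step 10 — Power factor: PF = P/|S| = 0.006951 (leading).

(a) P = 0.0008066 W  (b) Q = -0.116 VAR  (c) S = 0.116 VA  (d) PF = 0.006951 (leading)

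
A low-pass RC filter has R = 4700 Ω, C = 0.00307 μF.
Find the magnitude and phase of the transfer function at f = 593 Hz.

Step 1 — Angular frequency: ω = 2π·593 = 3726 rad/s.
Step 2 — Transfer function: H(jω) = 1/(1 + jωRC).
Step 3 — Denominator: 1 + jωRC = 1 + j·3726·4700·3.07e-09 = 1 + j0.05376.
Step 4 — H = 0.9971 - j0.05361.
Step 5 — Magnitude: |H| = 0.9986 (-0.0 dB); phase: φ = -3.1°.

|H| = 0.9986 (-0.0 dB), φ = -3.1°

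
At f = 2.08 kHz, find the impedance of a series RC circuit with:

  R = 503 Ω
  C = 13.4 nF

Step 1 — Angular frequency: ω = 2π·f = 2π·2080 = 1.307e+04 rad/s.
Step 2 — Component impedances:
  R: Z = R = 503 Ω
  C: Z = 1/(jωC) = -j/(ω·C) = 0 - j5710 Ω
Step 3 — Series combination: Z_total = R + C = 503 - j5710 Ω = 5732∠-85.0° Ω.

Z = 503 - j5710 Ω = 5732∠-85.0° Ω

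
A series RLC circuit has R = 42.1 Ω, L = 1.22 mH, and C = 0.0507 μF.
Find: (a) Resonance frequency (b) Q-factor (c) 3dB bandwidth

Step 1 — Resonance condition Im(Z)=0 gives ω₀ = 1/√(LC).
Step 2 — ω₀ = 1/√(0.00122·5.07e-08) = 1.271e+05 rad/s.
Step 3 — f₀ = ω₀/(2π) = 2.024e+04 Hz.
Step 4 — Series Q: Q = ω₀L/R = 1.271e+05·0.00122/42.1 = 3.685.
Step 5 — 3dB bandwidth: Δω = ω₀/Q = 3.451e+04 rad/s; BW = Δω/(2π) = 5492 Hz.

(a) f₀ = 2.024e+04 Hz  (b) Q = 3.685  (c) BW = 5492 Hz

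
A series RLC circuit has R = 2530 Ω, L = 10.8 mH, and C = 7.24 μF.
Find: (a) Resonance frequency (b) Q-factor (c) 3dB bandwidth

Step 1 — Resonance condition Im(Z)=0 gives ω₀ = 1/√(LC).
Step 2 — ω₀ = 1/√(0.0108·7.24e-06) = 3576 rad/s.
Step 3 — f₀ = ω₀/(2π) = 569.2 Hz.
Step 4 — Series Q: Q = ω₀L/R = 3576·0.0108/2530 = 0.01527.
Step 5 — 3dB bandwidth: Δω = ω₀/Q = 2.343e+05 rad/s; BW = Δω/(2π) = 3.728e+04 Hz.

(a) f₀ = 569.2 Hz  (b) Q = 0.01527  (c) BW = 3.728e+04 Hz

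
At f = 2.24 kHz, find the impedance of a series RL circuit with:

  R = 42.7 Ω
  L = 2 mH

Step 1 — Angular frequency: ω = 2π·f = 2π·2240 = 1.407e+04 rad/s.
Step 2 — Component impedances:
  R: Z = R = 42.7 Ω
  L: Z = jωL = j·1.407e+04·0.002 = 0 + j28.15 Ω
Step 3 — Series combination: Z_total = R + L = 42.7 + j28.15 Ω = 51.14∠33.4° Ω.

Z = 42.7 + j28.15 Ω = 51.14∠33.4° Ω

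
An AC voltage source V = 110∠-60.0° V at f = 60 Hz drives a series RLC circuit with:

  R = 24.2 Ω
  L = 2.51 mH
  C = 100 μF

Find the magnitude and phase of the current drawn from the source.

Step 1 — Angular frequency: ω = 2π·f = 2π·60 = 377 rad/s.
Step 2 — Component impedances:
  R: Z = R = 24.2 Ω
  L: Z = jωL = j·377·0.00251 = 0 + j0.9462 Ω
  C: Z = 1/(jωC) = -j/(ω·C) = 0 - j26.53 Ω
Step 3 — Series combination: Z_total = R + L + C = 24.2 - j25.58 Ω = 35.21∠-46.6° Ω.
Step 4 — Source phasor: V = 110∠-60.0° V = 55 - j95.26 V.
Step 5 — Ohm's law: I = V / Z_total = (55 - j95.26) / (24.2 - j25.58) = 3.039 - j0.7246 A.
Step 6 — Convert to polar: |I| = 3.124 A, ∠I = -13.4°.

I = 3.124∠-13.4° A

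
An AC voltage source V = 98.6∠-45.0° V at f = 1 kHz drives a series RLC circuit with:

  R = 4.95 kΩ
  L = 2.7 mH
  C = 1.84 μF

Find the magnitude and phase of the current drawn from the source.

Step 1 — Angular frequency: ω = 2π·f = 2π·1000 = 6283 rad/s.
Step 2 — Component impedances:
  R: Z = R = 4950 Ω
  L: Z = jωL = j·6283·0.0027 = 0 + j16.96 Ω
  C: Z = 1/(jωC) = -j/(ω·C) = 0 - j86.5 Ω
Step 3 — Series combination: Z_total = R + L + C = 4950 - j69.53 Ω = 4950∠-0.8° Ω.
Step 4 — Source phasor: V = 98.6∠-45.0° V = 69.72 - j69.72 V.
Step 5 — Ohm's law: I = V / Z_total = (69.72 - j69.72) / (4950 - j69.53) = 0.01428 - j0.01388 A.
Step 6 — Convert to polar: |I| = 0.01992 A, ∠I = -44.2°.

I = 0.01992∠-44.2° A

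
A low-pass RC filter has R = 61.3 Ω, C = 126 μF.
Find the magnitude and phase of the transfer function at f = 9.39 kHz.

Step 1 — Angular frequency: ω = 2π·9390 = 5.9e+04 rad/s.
Step 2 — Transfer function: H(jω) = 1/(1 + jωRC).
Step 3 — Denominator: 1 + jωRC = 1 + j·5.9e+04·61.3·0.000126 = 1 + j455.7.
Step 4 — H = 4.816e-06 - j0.002194.
Step 5 — Magnitude: |H| = 0.002194 (-53.2 dB); phase: φ = -89.9°.

|H| = 0.002194 (-53.2 dB), φ = -89.9°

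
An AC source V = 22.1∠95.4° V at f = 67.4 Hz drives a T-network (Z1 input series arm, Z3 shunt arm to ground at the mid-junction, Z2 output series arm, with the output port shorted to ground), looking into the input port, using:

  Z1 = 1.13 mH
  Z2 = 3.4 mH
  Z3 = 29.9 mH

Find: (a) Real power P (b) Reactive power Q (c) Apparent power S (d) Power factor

Step 1 — Angular frequency: ω = 2π·f = 2π·67.4 = 423.5 rad/s.
Step 2 — Component impedances:
  Z1: Z = jωL = j·423.5·0.00113 = 0 + j0.4785 Ω
  Z2: Z = jωL = j·423.5·0.0034 = 0 + j1.44 Ω
  Z3: Z = jωL = j·423.5·0.0299 = 0 + j12.66 Ω
Step 3 — With the output port shorted to ground, the output series arm Z2 runs from the junction to ground; the shunt arm Z3 also runs from the junction to ground. They appear in parallel: Z3 || Z2 = 0 + j1.293 Ω.
Step 4 — Series with input arm Z1: Z_in = Z1 + (Z3 || Z2) = 0 + j1.771 Ω = 1.771∠90.0° Ω.
Step 5 — Source phasor: V = 22.1∠95.4° V = -2.08 + j22 V.
Step 6 — Current: I = V / Z = 12.42 + j1.174 A = 12.48∠5.4° A.
Step 7 — Complex power: S = V·I* = 0 + j275.7 VA.
Step 8 — Real power: P = Re(S) = 0 W.
Step 9 — Reactive power: Q = Im(S) = 275.7 VAR.
Step 10 — Apparent power: |S| = 275.7 VA.
Step 11 — Power factor: PF = P/|S| = 0 (lagging).

(a) P = 0 W  (b) Q = 275.7 VAR  (c) S = 275.7 VA  (d) PF = 0 (lagging)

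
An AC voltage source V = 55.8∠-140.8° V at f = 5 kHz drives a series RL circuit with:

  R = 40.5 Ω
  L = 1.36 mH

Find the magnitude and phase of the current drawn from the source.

Step 1 — Angular frequency: ω = 2π·f = 2π·5000 = 3.142e+04 rad/s.
Step 2 — Component impedances:
  R: Z = R = 40.5 Ω
  L: Z = jωL = j·3.142e+04·0.00136 = 0 + j42.73 Ω
Step 3 — Series combination: Z_total = R + L = 40.5 + j42.73 Ω = 58.87∠46.5° Ω.
Step 4 — Source phasor: V = 55.8∠-140.8° V = -43.24 - j35.27 V.
Step 5 — Ohm's law: I = V / Z_total = (-43.24 - j35.27) / (40.5 + j42.73) = -0.9401 + j0.121 A.
Step 6 — Convert to polar: |I| = 0.9478 A, ∠I = 172.7°.

I = 0.9478∠172.7° A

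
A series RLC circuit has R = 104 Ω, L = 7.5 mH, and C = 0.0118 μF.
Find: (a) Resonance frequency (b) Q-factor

Step 1 — Resonance condition Im(Z)=0 gives ω₀ = 1/√(LC).
Step 2 — ω₀ = 1/√(0.0075·1.18e-08) = 1.063e+05 rad/s.
Step 3 — f₀ = ω₀/(2π) = 1.692e+04 Hz.
Step 4 — Series Q: Q = ω₀L/R = 1.063e+05·0.0075/104 = 7.666.

(a) f₀ = 1.692e+04 Hz  (b) Q = 7.666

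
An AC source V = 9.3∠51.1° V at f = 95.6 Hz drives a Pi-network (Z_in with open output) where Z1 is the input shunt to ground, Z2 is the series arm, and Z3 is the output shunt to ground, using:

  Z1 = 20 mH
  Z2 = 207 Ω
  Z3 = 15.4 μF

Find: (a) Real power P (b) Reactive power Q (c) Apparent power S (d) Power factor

Step 1 — Angular frequency: ω = 2π·f = 2π·95.6 = 600.7 rad/s.
Step 2 — Component impedances:
  Z1: Z = jωL = j·600.7·0.02 = 0 + j12.01 Ω
  Z2: Z = R = 207 Ω
  Z3: Z = 1/(jωC) = -j/(ω·C) = 0 - j108.1 Ω
Step 3 — With open output, the series arm Z2 and the output shunt Z3 appear in series to ground: Z2 + Z3 = 207 - j108.1 Ω.
Step 4 — Parallel with input shunt Z1: Z_in = Z1 || (Z2 + Z3) = 0.5736 + j12.28 Ω = 12.29∠87.3° Ω.
Step 5 — Source phasor: V = 9.3∠51.1° V = 5.84 + j7.238 V.
Step 6 — Current: I = V / Z = 0.6103 - j0.4471 A = 0.7565∠-36.2° A.
Step 7 — Complex power: S = V·I* = 0.3283 + j7.028 VA.
Step 8 — Real power: P = Re(S) = 0.3283 W.
Step 9 — Reactive power: Q = Im(S) = 7.028 VAR.
Step 10 — Apparent power: |S| = 7.036 VA.
Step 11 — Power factor: PF = P/|S| = 0.04666 (lagging).

(a) P = 0.3283 W  (b) Q = 7.028 VAR  (c) S = 7.036 VA  (d) PF = 0.04666 (lagging)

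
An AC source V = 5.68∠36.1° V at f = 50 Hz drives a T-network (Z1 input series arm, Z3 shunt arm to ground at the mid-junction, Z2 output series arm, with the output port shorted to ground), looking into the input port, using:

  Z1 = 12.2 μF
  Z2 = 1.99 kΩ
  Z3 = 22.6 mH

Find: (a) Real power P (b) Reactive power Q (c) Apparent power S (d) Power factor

Step 1 — Angular frequency: ω = 2π·f = 2π·50 = 314.2 rad/s.
Step 2 — Component impedances:
  Z1: Z = 1/(jωC) = -j/(ω·C) = 0 - j260.9 Ω
  Z2: Z = R = 1990 Ω
  Z3: Z = jωL = j·314.2·0.0226 = 0 + j7.1 Ω
Step 3 — With the output port shorted to ground, the output series arm Z2 runs from the junction to ground; the shunt arm Z3 also runs from the junction to ground. They appear in parallel: Z3 || Z2 = 0.02533 + j7.1 Ω.
Step 4 — Series with input arm Z1: Z_in = Z1 + (Z3 || Z2) = 0.02533 - j253.8 Ω = 253.8∠-90.0° Ω.
Step 5 — Source phasor: V = 5.68∠36.1° V = 4.589 + j3.347 V.
Step 6 — Current: I = V / Z = -0.01318 + j0.01808 A = 0.02238∠126.1° A.
Step 7 — Complex power: S = V·I* = 1.269e-05 - j0.1271 VA.
Step 8 — Real power: P = Re(S) = 1.269e-05 W.
Step 9 — Reactive power: Q = Im(S) = -0.1271 VAR.
Step 10 — Apparent power: |S| = 0.1271 VA.
Step 11 — Power factor: PF = P/|S| = 9.98e-05 (leading).

(a) P = 1.269e-05 W  (b) Q = -0.1271 VAR  (c) S = 0.1271 VA  (d) PF = 9.98e-05 (leading)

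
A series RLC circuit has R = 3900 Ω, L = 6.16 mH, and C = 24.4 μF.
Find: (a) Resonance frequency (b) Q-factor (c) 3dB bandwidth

Step 1 — Resonance: ω₀ = 1/√(LC) = 1/√(0.00616·2.44e-05) = 2579 rad/s.
Step 2 — f₀ = ω₀/(2π) = 410.5 Hz.
Step 3 — Series Q: Q = ω₀L/R = 2579·0.00616/3900 = 0.004074.
Step 4 — Bandwidth: Δω = ω₀/Q = 6.331e+05 rad/s; BW = Δω/(2π) = 1.008e+05 Hz.

(a) f₀ = 410.5 Hz  (b) Q = 0.004074  (c) BW = 1.008e+05 Hz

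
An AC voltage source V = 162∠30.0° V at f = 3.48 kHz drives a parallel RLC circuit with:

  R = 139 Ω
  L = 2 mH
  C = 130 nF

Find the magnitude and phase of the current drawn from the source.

Step 1 — Angular frequency: ω = 2π·f = 2π·3480 = 2.187e+04 rad/s.
Step 2 — Component impedances:
  R: Z = R = 139 Ω
  L: Z = jωL = j·2.187e+04·0.002 = 0 + j43.73 Ω
  C: Z = 1/(jωC) = -j/(ω·C) = 0 - j351.8 Ω
Step 3 — Parallel combination: 1/Z_total = 1/R + 1/L + 1/C; Z_total = 15.89 + j44.23 Ω = 47∠70.2° Ω.
Step 4 — Source phasor: V = 162∠30.0° V = 140.3 + j81 V.
Step 5 — Ohm's law: I = V / Z_total = (140.3 + j81) / (15.89 + j44.23) = 2.631 - j2.227 A.
Step 6 — Convert to polar: |I| = 3.447 A, ∠I = -40.2°.

I = 3.447∠-40.2° A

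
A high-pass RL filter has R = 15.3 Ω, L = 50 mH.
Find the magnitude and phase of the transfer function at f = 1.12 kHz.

Step 1 — Angular frequency: ω = 2π·1120 = 7037 rad/s.
Step 2 — Transfer function: H(jω) = jωL/(R + jωL).
Step 3 — Numerator jωL = j·351.9; denominator R + jωL = 15.3 + j351.9.
Step 4 — H = 0.9981 + j0.0434.
Step 5 — Magnitude: |H| = 0.9991 (-0.0 dB); phase: φ = 2.5°.

|H| = 0.9991 (-0.0 dB), φ = 2.5°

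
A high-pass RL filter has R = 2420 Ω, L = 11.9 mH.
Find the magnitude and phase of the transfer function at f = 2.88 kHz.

Step 1 — Angular frequency: ω = 2π·2880 = 1.81e+04 rad/s.
Step 2 — Transfer function: H(jω) = jωL/(R + jωL).
Step 3 — Numerator jωL = j·215.3; denominator R + jωL = 2420 + j215.3.
Step 4 — H = 0.007856 + j0.08828.
Step 5 — Magnitude: |H| = 0.08863 (-21.0 dB); phase: φ = 84.9°.

|H| = 0.08863 (-21.0 dB), φ = 84.9°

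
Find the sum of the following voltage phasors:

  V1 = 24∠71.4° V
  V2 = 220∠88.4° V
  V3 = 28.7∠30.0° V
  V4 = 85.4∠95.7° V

Step 1 — Convert each phasor to rectangular form:
  V1 = 24·(cos(71.4°) + j·sin(71.4°)) = 7.655 + j22.75 V
  V2 = 220·(cos(88.4°) + j·sin(88.4°)) = 6.143 + j219.9 V
  V3 = 28.7·(cos(30.0°) + j·sin(30.0°)) = 24.85 + j14.35 V
  V4 = 85.4·(cos(95.7°) + j·sin(95.7°)) = -8.482 + j84.98 V
Step 2 — Sum components: V_total = 30.17 + j342 V.
Step 3 — Convert to polar: |V_total| = 343.3 V, ∠V_total = 85.0°.

V_total = 343.3∠85.0° V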